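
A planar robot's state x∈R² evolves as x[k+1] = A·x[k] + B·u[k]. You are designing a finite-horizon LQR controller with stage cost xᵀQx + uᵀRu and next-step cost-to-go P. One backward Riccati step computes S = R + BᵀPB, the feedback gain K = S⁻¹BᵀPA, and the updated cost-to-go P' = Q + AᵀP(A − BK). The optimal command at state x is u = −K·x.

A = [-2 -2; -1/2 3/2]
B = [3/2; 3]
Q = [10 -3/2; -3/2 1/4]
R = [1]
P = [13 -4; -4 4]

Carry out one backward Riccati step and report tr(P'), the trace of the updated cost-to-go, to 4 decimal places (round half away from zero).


128.3492

BᵀP = [7.5000 6.0000]
S = R + BᵀPB = [1] + [29.2500] = [30.2500]
BᵀPA = [-18.0000 -6.0000]
K = S⁻¹·BᵀPA = [-0.5950 -0.1983]
A−BK = [-1.1074 -1.7025; 1.2851 2.0950]
AᵀP(A−BK) = [34.2893 53.4298; 53.4298 83.8099]
P' = Q + AᵀP(A−BK) = [44.2893 51.9298; 51.9298 84.0599]
tr(P') = 128.3492


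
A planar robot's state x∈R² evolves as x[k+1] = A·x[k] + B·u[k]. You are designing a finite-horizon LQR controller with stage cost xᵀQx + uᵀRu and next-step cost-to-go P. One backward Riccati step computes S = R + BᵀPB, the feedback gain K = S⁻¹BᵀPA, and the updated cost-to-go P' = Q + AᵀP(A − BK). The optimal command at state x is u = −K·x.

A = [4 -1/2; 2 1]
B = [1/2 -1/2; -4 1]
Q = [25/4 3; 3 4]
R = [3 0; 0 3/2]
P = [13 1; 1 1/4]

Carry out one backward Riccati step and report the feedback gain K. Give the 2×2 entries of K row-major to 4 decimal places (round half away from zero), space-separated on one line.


BᵀP = [2.5000 -0.5000; -5.5000 -0.2500]
S = R + BᵀPB = [3 0; 0 3/2] + [3.2500 -1.7500; -1.7500 2.5000] = [6.2500 -1.7500; -1.7500 4.0000]
BᵀPA = [9.0000 -1.7500; -22.5000 2.5000]
K = S⁻¹·BᵀPA = [-0.1538 -0.1197; -5.6923 0.5726]
A−BK = [1.2308 -0.1538; 7.0769 -0.0513]
AᵀP(A−BK) = [98.3077 -8.5385; -8.5385 0.8590]
P' = Q + AᵀP(A−BK) = [104.5577 -5.5385; -5.5385 4.8590]
tr(P') = 109.4167

-0.1538 -0.1197 -5.6923 0.5726


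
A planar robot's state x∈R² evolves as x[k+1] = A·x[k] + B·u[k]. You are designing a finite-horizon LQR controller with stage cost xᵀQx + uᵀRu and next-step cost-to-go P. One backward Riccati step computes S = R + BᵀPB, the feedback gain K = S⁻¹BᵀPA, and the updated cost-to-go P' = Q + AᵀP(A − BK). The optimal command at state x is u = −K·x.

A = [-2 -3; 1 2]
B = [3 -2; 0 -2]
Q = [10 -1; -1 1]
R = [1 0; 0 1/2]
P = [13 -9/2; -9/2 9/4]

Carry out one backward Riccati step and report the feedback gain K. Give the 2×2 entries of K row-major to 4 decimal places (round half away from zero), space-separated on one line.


BᵀP = [39.0000 -13.5000; -17.0000 4.5000]
S = R + BᵀPB = [1 0; 0 1/2] + [117.0000 -51.0000; -51.0000 25.0000] = [118.0000 -51.0000; -51.0000 25.5000]
BᵀPA = [-91.5000 -144.0000; 38.5000 60.0000]
K = S⁻¹·BᵀPA = [-0.9063 -1.5000; -0.3027 -0.6471]
A−BK = [0.1134 0.2059; 0.3946 0.7059]
AᵀP(A−BK) = [0.9819 1.6618; 1.6618 2.8235]
P' = Q + AᵀP(A−BK) = [10.9819 0.6618; 0.6618 3.8235]
tr(P') = 14.8055

-0.9063 -1.5000 -0.3027 -0.6471


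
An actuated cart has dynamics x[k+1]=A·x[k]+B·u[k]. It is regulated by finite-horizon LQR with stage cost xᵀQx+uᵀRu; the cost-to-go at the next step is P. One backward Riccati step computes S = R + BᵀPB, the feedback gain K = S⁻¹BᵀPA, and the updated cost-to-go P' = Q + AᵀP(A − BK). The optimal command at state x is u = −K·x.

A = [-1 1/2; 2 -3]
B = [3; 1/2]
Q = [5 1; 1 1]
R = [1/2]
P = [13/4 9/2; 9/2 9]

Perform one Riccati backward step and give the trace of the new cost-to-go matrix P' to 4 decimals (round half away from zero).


BᵀP = [12.0000 18.0000]
S = R + BᵀPB = [1/2] + [45.0000] = [45.5000]
BᵀPA = [24.0000 -48.0000]
K = S⁻¹·BᵀPA = [0.5275 -1.0549]
A−BK = [-2.5824 3.6648; 1.7363 -2.4725]
AᵀP(A−BK) = [8.5907 -12.3063; -12.3063 17.6751]
P' = Q + AᵀP(A−BK) = [13.5907 -11.3063; -11.3063 18.6751]
tr(P') = 32.2658

32.2658


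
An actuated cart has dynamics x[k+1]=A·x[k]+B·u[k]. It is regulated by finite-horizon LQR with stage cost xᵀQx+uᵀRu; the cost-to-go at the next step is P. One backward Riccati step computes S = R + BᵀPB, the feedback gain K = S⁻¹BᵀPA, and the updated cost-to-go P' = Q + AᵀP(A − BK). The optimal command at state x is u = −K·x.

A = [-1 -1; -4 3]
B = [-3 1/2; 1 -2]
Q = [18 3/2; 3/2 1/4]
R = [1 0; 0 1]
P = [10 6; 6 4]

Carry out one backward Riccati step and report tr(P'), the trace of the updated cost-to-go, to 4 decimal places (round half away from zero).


BᵀP = [-24.0000 -14.0000; -7.0000 -5.0000]
S = R + BᵀPB = [1 0; 0 1] + [58.0000 16.0000; 16.0000 6.5000] = [59.0000 16.0000; 16.0000 7.5000]
BᵀPA = [80.0000 -18.0000; 27.0000 -8.0000]
K = S⁻¹·BᵀPA = [0.9008 -0.0375; 1.6783 -0.9866]
A−BK = [0.8633 -0.6193; -1.5442 1.0643]
AᵀP(A−BK) = [4.6220 -2.3592; -2.3592 1.4316]
P' = Q + AᵀP(A−BK) = [22.6220 -0.8592; -0.8592 1.6816]
tr(P') = 24.3036

24.3036


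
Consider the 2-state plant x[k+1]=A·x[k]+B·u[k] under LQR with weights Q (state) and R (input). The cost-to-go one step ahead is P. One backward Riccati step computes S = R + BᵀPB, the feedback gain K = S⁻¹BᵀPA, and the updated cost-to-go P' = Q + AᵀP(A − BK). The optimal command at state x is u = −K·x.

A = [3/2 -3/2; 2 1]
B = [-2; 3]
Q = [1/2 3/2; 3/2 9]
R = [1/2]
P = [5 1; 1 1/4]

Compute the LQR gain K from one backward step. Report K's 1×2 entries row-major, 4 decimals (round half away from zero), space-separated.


BᵀP = [-7.0000 -1.2500]
S = R + BᵀPB = [1/2] + [10.2500] = [10.7500]
BᵀPA = [-13.0000 9.2500]
K = S⁻¹·BᵀPA = [-1.2093 0.8605]
A−BK = [-0.9186 0.2209; 5.6279 -1.5814]
AᵀP(A−BK) = [2.5291 -1.0640; -1.0640 0.5407]
P' = Q + AᵀP(A−BK) = [3.0291 0.4360; 0.4360 9.5407]
tr(P') = 12.5698

-1.2093 0.8605


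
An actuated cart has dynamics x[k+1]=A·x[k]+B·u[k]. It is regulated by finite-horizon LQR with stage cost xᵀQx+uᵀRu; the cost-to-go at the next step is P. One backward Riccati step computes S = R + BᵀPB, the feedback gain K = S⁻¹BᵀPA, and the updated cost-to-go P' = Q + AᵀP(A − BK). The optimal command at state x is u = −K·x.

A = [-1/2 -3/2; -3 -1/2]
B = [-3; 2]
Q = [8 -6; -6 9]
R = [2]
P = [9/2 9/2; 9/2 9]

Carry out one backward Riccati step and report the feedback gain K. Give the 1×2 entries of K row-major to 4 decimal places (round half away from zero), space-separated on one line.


-0.4592 0.1837

BᵀP = [-4.5000 4.5000]
S = R + BᵀPB = [2] + [22.5000] = [24.5000]
BᵀPA = [-11.2500 4.5000]
K = S⁻¹·BᵀPA = [-0.4592 0.1837]
A−BK = [-1.8776 -0.9490; -2.0816 -0.8673]
AᵀP(A−BK) = [90.4592 40.3163; 40.3163 18.2985]
P' = Q + AᵀP(A−BK) = [98.4592 34.3163; 34.3163 27.2985]
tr(P') = 125.7577


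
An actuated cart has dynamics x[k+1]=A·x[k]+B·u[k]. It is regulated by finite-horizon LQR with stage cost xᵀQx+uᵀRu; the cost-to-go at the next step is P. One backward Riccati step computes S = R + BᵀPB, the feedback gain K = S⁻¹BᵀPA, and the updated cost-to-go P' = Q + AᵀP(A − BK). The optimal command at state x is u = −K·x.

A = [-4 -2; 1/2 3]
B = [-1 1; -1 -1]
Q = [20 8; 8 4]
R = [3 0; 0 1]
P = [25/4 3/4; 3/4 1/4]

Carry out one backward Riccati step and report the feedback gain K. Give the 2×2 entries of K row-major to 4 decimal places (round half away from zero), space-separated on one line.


BᵀP = [-7.0000 -1.0000; 5.5000 0.5000]
S = R + BᵀPB = [3 0; 0 1] + [8.0000 -6.0000; -6.0000 5.0000] = [11.0000 -6.0000; -6.0000 6.0000]
BᵀPA = [27.5000 11.0000; -21.7500 -9.5000]
K = S⁻¹·BᵀPA = [1.1500 0.3000; -2.4750 -1.2833]
A−BK = [-0.3750 -0.4167; -0.8250 2.0167]
AᵀP(A−BK) = [11.6063 4.4625; 4.4625 2.7583]
P' = Q + AᵀP(A−BK) = [31.6063 12.4625; 12.4625 6.7583]
tr(P') = 38.3646

1.1500 0.3000 -2.4750 -1.2833


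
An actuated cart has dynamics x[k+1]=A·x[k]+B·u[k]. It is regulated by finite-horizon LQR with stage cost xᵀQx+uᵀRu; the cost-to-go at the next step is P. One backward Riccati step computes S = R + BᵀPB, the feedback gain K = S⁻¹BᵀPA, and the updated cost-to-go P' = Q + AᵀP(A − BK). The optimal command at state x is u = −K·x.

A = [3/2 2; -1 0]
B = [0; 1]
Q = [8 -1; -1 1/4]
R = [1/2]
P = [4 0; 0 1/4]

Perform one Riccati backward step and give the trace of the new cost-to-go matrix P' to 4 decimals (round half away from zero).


BᵀP = [0.0000 0.2500]
S = R + BᵀPB = [1/2] + [0.2500] = [0.7500]
BᵀPA = [-0.2500 0.0000]
K = S⁻¹·BᵀPA = [-0.3333 0.0000]
A−BK = [1.5000 2.0000; -0.6667 0.0000]
AᵀP(A−BK) = [9.1667 12.0000; 12.0000 16.0000]
P' = Q + AᵀP(A−BK) = [17.1667 11.0000; 11.0000 16.2500]
tr(P') = 33.4167

33.4167


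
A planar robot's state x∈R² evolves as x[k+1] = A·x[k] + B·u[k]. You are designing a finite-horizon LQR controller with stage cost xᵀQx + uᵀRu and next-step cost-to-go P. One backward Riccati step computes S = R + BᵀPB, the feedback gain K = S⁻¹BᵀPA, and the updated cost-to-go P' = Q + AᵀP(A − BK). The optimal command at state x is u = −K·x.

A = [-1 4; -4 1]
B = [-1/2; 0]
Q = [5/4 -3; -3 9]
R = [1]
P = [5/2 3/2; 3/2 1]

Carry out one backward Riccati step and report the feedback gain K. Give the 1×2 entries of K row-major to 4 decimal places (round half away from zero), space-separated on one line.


BᵀP = [-1.2500 -0.7500]
S = R + BᵀPB = [1] + [0.6250] = [1.6250]
BᵀPA = [4.2500 -5.7500]
K = S⁻¹·BᵀPA = [2.6154 -3.5385]
A−BK = [0.3077 2.2308; -4.0000 1.0000]
AᵀP(A−BK) = [19.3846 -24.4615; -24.4615 32.6538]
P' = Q + AᵀP(A−BK) = [20.6346 -27.4615; -27.4615 41.6538]
tr(P') = 62.2885

2.6154 -3.5385


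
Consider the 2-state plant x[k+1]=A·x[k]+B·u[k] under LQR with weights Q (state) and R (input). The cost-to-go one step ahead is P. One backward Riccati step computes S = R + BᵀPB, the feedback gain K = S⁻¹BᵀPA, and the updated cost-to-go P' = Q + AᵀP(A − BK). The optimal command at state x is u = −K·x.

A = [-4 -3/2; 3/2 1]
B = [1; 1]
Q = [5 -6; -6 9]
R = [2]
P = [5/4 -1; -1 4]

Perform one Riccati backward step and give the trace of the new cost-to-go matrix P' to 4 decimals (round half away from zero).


BᵀP = [0.2500 3.0000]
S = R + BᵀPB = [2] + [3.2500] = [5.2500]
BᵀPA = [3.5000 2.6250]
K = S⁻¹·BᵀPA = [0.6667 0.5000]
A−BK = [-4.6667 -2.0000; 0.8333 0.5000]
AᵀP(A−BK) = [38.6667 18.0000; 18.0000 8.5000]
P' = Q + AᵀP(A−BK) = [43.6667 12.0000; 12.0000 17.5000]
tr(P') = 61.1667

61.1667


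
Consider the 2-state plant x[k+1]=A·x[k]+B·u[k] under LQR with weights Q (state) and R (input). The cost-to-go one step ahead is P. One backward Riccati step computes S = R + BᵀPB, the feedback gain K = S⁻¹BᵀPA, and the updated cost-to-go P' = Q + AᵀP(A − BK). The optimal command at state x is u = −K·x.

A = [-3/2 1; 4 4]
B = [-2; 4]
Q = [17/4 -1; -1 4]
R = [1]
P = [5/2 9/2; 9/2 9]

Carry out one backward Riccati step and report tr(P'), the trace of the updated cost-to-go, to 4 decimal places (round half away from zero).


15.6130

BᵀP = [13.0000 27.0000]
S = R + BᵀPB = [1] + [82.0000] = [83.0000]
BᵀPA = [88.5000 121.0000]
K = S⁻¹·BᵀPA = [1.0663 1.4578]
A−BK = [0.6325 3.9157; -0.2651 -1.8313]
AᵀP(A−BK) = [1.2605 2.2319; 2.2319 6.1024]
P' = Q + AᵀP(A−BK) = [5.5105 1.2319; 1.2319 10.1024]
tr(P') = 15.6130


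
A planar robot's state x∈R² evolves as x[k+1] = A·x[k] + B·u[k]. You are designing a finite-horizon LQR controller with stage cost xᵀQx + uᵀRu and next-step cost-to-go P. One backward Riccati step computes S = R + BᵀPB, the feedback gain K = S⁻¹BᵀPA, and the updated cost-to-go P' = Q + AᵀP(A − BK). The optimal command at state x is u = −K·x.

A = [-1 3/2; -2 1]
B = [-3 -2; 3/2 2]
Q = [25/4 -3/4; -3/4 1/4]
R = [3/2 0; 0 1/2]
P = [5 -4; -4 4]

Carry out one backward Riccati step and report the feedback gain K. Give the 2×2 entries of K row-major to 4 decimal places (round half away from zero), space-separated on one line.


0.3510 -0.3633 -0.6041 0.2531

BᵀP = [-21.0000 18.0000; -18.0000 16.0000]
S = R + BᵀPB = [3/2 0; 0 1/2] + [90.0000 78.0000; 78.0000 68.0000] = [91.5000 78.0000; 78.0000 68.5000]
BᵀPA = [-15.0000 -13.5000; -14.0000 -11.0000]
K = S⁻¹·BᵀPA = [0.3510 -0.3633; -0.6041 0.2531]
A−BK = [-1.1551 0.9163; -1.3184 1.0388]
AᵀP(A−BK) = [1.8082 -1.4061; -1.4061 1.1296]
P' = Q + AᵀP(A−BK) = [8.0582 -2.1561; -2.1561 1.3796]
tr(P') = 9.4378


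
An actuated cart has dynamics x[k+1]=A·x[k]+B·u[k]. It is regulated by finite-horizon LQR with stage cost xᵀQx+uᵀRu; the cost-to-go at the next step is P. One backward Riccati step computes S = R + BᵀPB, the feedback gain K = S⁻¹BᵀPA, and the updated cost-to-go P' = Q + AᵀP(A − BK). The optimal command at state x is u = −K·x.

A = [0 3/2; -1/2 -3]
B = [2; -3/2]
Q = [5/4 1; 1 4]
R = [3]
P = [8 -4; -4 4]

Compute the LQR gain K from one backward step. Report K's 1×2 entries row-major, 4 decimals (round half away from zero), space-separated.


BᵀP = [22.0000 -14.0000]
S = R + BᵀPB = [3] + [65.0000] = [68.0000]
BᵀPA = [7.0000 75.0000]
K = S⁻¹·BᵀPA = [0.1029 1.1029]
A−BK = [-0.2059 -0.7059; -0.3456 -1.3456]
AᵀP(A−BK) = [0.2794 1.2794; 1.2794 7.2794]
P' = Q + AᵀP(A−BK) = [1.5294 2.2794; 2.2794 11.2794]
tr(P') = 12.8088

0.1029 1.1029


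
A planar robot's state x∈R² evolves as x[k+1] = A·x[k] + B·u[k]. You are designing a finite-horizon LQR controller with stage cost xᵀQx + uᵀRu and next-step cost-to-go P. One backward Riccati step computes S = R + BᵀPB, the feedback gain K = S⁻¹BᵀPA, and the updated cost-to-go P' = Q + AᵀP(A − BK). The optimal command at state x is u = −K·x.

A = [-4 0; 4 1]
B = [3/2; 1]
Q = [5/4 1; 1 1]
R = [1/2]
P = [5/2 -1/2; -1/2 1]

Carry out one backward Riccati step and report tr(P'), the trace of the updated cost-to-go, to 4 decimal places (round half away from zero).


BᵀP = [3.2500 0.2500]
S = R + BᵀPB = [1/2] + [5.1250] = [5.6250]
BᵀPA = [-12.0000 0.2500]
K = S⁻¹·BᵀPA = [-2.1333 0.0444]
A−BK = [-0.8000 -0.0667; 6.1333 0.9556]
AᵀP(A−BK) = [46.4000 6.5333; 6.5333 0.9889]
P' = Q + AᵀP(A−BK) = [47.6500 7.5333; 7.5333 1.9889]
tr(P') = 49.6389

49.6389


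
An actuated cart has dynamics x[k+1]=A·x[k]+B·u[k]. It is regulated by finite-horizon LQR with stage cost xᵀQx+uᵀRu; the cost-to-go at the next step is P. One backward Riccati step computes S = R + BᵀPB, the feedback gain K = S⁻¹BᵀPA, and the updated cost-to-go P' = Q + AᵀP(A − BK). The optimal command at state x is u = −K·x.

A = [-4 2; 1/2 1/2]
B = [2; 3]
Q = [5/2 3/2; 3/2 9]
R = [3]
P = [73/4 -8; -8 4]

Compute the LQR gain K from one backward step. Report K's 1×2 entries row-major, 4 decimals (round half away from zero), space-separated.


-3.2500 1.4375

BᵀP = [12.5000 -4.0000]
S = R + BᵀPB = [3] + [13.0000] = [16.0000]
BᵀPA = [-52.0000 23.0000]
K = S⁻¹·BᵀPA = [-3.2500 1.4375]
A−BK = [2.5000 -0.8750; 10.2500 -3.8125]
AᵀP(A−BK) = [156.0000 -62.2500; -62.2500 24.9375]
P' = Q + AᵀP(A−BK) = [158.5000 -60.7500; -60.7500 33.9375]
tr(P') = 192.4375


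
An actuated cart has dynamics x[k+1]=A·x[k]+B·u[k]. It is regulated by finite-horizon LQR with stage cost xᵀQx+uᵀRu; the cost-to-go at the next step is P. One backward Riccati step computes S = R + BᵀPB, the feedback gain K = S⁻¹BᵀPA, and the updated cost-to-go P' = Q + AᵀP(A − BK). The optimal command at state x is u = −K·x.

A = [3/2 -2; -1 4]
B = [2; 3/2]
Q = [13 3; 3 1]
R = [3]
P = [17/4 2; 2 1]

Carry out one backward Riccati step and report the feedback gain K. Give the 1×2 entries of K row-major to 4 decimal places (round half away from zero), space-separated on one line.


0.3431 -0.0292

BᵀP = [11.5000 5.5000]
S = R + BᵀPB = [3] + [31.2500] = [34.2500]
BᵀPA = [11.7500 -1.0000]
K = S⁻¹·BᵀPA = [0.3431 -0.0292]
A−BK = [0.8139 -1.9416; -1.5146 4.0438]
AᵀP(A−BK) = [0.5315 -0.4069; -0.4069 0.9708]
P' = Q + AᵀP(A−BK) = [13.5315 2.5931; 2.5931 1.9708]
tr(P') = 15.5023


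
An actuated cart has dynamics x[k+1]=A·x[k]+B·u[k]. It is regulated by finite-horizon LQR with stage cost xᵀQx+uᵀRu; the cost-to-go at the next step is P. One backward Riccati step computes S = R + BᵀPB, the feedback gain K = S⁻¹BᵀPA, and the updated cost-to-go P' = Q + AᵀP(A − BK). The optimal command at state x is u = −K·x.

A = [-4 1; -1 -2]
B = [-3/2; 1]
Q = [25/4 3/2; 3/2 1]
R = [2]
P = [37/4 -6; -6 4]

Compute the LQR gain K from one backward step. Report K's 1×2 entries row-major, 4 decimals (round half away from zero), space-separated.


1.4840 -1.0237

BᵀP = [-19.8750 13.0000]
S = R + BᵀPB = [2] + [42.8125] = [44.8125]
BᵀPA = [66.5000 -45.8750]
K = S⁻¹·BᵀPA = [1.4840 -1.0237]
A−BK = [-1.7741 -0.5356; -2.4840 -0.9763]
AᵀP(A−BK) = [5.3166 -2.9233; -2.9233 2.2873]
P' = Q + AᵀP(A−BK) = [11.5666 -1.4233; -1.4233 3.2873]
tr(P') = 14.8539


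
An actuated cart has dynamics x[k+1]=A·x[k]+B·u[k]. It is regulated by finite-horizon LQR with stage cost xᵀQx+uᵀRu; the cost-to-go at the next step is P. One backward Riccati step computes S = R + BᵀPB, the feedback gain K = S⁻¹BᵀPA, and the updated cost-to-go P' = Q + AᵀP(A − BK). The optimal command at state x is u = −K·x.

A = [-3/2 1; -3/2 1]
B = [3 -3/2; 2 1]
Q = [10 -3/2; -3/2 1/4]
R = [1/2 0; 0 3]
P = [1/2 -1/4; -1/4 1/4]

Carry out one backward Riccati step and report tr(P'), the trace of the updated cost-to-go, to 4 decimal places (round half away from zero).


BᵀP = [1.0000 -0.2500; -1.0000 0.6250]
S = R + BᵀPB = [1/2 0; 0 3] + [2.5000 -1.7500; -1.7500 2.1250] = [3.0000 -1.7500; -1.7500 5.1250]
BᵀPA = [-1.1250 0.7500; 0.5625 -0.3750]
K = S⁻¹·BᵀPA = [-0.3883 0.2589; -0.0228 0.0152]
A−BK = [-0.3693 0.2462; -0.7005 0.4670]
AᵀP(A−BK) = [0.1385 -0.0923; -0.0923 0.0615]
P' = Q + AᵀP(A−BK) = [10.1385 -1.5923; -1.5923 0.3115]
tr(P') = 10.4500

10.4500


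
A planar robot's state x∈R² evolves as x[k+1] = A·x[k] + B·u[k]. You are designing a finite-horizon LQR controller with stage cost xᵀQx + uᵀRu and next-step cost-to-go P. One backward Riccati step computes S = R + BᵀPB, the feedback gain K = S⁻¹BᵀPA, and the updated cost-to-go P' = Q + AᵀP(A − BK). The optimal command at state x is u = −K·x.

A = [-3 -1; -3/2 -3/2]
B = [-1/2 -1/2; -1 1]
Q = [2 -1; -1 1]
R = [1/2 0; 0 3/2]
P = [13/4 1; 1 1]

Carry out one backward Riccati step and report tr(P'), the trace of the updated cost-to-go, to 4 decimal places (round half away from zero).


BᵀP = [-2.6250 -1.5000; -0.6250 0.5000]
S = R + BᵀPB = [1/2 0; 0 3/2] + [2.8125 -0.1875; -0.1875 0.8125] = [3.3125 -0.1875; -0.1875 2.3125]
BᵀPA = [10.1250 4.8750; 1.1250 -0.1250]
K = S⁻¹·BᵀPA = [3.0984 1.4754; 0.7377 0.0656]
A−BK = [-1.0820 -0.2295; 0.8607 -0.0902]
AᵀP(A−BK) = [8.2992 2.9877; 2.9877 1.3156]
P' = Q + AᵀP(A−BK) = [10.2992 1.9877; 1.9877 2.3156]
tr(P') = 12.6148

12.6148


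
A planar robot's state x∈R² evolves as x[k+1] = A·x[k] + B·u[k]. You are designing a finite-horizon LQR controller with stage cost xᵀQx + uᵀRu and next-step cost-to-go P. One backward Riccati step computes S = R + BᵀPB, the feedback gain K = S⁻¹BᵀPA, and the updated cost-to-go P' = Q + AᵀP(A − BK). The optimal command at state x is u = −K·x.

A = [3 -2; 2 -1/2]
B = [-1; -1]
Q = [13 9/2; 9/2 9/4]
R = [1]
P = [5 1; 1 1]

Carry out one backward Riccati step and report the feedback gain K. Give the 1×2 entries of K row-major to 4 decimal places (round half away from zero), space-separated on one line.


BᵀP = [-6.0000 -2.0000]
S = R + BᵀPB = [1] + [8.0000] = [9.0000]
BᵀPA = [-22.0000 13.0000]
K = S⁻¹·BᵀPA = [-2.4444 1.4444]
A−BK = [0.5556 -0.5556; -0.4444 0.9444]
AᵀP(A−BK) = [7.2222 -4.7222; -4.7222 3.4722]
P' = Q + AᵀP(A−BK) = [20.2222 -0.2222; -0.2222 5.7222]
tr(P') = 25.9444

-2.4444 1.4444


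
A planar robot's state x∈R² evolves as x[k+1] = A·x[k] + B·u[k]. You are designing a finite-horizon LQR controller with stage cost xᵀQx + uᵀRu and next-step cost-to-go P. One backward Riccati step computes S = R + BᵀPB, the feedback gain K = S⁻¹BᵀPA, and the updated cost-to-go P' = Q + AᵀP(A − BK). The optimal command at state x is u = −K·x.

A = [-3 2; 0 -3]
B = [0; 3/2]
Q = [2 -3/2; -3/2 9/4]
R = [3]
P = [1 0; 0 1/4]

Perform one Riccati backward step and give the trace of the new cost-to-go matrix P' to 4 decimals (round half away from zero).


19.1447

BᵀP = [0.0000 0.3750]
S = R + BᵀPB = [3] + [0.5625] = [3.5625]
BᵀPA = [0.0000 -1.1250]
K = S⁻¹·BᵀPA = [0.0000 -0.3158]
A−BK = [-3.0000 2.0000; 0.0000 -2.5263]
AᵀP(A−BK) = [9.0000 -6.0000; -6.0000 5.8947]
P' = Q + AᵀP(A−BK) = [11.0000 -7.5000; -7.5000 8.1447]
tr(P') = 19.1447


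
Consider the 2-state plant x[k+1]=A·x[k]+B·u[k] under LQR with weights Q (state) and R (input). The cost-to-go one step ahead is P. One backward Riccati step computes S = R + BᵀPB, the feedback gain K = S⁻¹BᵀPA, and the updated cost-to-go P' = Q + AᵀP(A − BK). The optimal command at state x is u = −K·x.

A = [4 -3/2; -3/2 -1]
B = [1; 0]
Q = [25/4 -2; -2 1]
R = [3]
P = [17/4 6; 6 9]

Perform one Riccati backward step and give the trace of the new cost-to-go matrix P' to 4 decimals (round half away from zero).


BᵀP = [4.2500 6.0000]
S = R + BᵀPB = [3] + [4.2500] = [7.2500]
BᵀPA = [8.0000 -12.3750]
K = S⁻¹·BᵀPA = [1.1034 -1.7069]
A−BK = [2.8966 0.2069; -1.5000 -1.0000]
AᵀP(A−BK) = [7.4224 -8.8448; -8.8448 15.4397]
P' = Q + AᵀP(A−BK) = [13.6724 -10.8448; -10.8448 16.4397]
tr(P') = 30.1121

30.1121


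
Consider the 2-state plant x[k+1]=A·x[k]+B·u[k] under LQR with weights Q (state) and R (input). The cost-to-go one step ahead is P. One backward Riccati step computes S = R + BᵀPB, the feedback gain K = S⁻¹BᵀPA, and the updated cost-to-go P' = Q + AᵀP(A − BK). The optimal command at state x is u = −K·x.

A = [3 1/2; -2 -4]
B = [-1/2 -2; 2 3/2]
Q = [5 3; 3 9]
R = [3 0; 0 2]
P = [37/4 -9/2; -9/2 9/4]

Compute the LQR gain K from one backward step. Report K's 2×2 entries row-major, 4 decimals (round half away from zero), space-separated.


BᵀP = [-13.6250 6.7500; -25.2500 12.3750]
S = R + BᵀPB = [3 0; 0 2] + [20.3125 37.3750; 37.3750 69.0625] = [23.3125 37.3750; 37.3750 71.0625]
BᵀPA = [-54.3750 -33.8125; -100.5000 -62.1250]
K = S⁻¹·BᵀPA = [-0.4151 -0.3114; -1.1959 -0.7105]
A−BK = [0.4006 -1.0766; 0.6241 -2.3116]
AᵀP(A−BK) = [3.4881 2.0423; 2.0423 1.6466]
P' = Q + AᵀP(A−BK) = [8.4881 5.0423; 5.0423 10.6466]
tr(P') = 19.1347

-0.4151 -0.3114 -1.1959 -0.7105


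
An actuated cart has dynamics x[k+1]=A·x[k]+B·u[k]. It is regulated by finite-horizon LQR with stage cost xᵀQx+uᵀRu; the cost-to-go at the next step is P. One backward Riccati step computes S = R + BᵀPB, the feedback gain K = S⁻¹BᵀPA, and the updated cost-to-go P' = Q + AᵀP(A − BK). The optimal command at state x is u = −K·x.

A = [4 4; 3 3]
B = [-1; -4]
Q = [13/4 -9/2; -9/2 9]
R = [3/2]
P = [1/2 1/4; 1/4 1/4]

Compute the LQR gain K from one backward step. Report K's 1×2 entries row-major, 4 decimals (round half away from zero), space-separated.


-1.2188 -1.2188

BᵀP = [-1.5000 -1.2500]
S = R + BᵀPB = [3/2] + [6.5000] = [8.0000]
BᵀPA = [-9.7500 -9.7500]
K = S⁻¹·BᵀPA = [-1.2188 -1.2188]
A−BK = [2.7813 2.7813; -1.8750 -1.8750]
AᵀP(A−BK) = [4.3672 4.3672; 4.3672 4.3672]
P' = Q + AᵀP(A−BK) = [7.6172 -0.1328; -0.1328 13.3672]
tr(P') = 20.9844


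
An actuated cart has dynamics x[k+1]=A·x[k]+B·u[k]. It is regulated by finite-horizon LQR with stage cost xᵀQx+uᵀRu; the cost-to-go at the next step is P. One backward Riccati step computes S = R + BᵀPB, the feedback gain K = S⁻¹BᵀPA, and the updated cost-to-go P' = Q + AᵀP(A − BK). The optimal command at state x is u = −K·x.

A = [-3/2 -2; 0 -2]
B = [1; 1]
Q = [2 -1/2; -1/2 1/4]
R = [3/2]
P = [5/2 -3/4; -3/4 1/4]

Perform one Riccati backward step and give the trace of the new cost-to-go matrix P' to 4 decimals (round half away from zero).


BᵀP = [1.7500 -0.5000]
S = R + BᵀPB = [3/2] + [1.2500] = [2.7500]
BᵀPA = [-2.6250 -2.5000]
K = S⁻¹·BᵀPA = [-0.9545 -0.9091]
A−BK = [-0.5455 -1.0909; 0.9545 -1.0909]
AᵀP(A−BK) = [3.1193 2.8636; 2.8636 2.7273]
P' = Q + AᵀP(A−BK) = [5.1193 2.3636; 2.3636 2.9773]
tr(P') = 8.0966

8.0966


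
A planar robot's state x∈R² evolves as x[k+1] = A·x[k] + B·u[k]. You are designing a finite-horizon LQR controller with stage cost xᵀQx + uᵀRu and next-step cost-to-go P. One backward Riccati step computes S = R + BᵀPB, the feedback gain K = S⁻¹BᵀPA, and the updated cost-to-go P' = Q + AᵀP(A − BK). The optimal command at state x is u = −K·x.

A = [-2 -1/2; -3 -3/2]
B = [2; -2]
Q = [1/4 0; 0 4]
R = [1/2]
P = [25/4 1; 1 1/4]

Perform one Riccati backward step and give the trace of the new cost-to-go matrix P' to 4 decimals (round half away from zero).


8.9358

BᵀP = [10.5000 1.5000]
S = R + BᵀPB = [1/2] + [18.0000] = [18.5000]
BᵀPA = [-25.5000 -7.5000]
K = S⁻¹·BᵀPA = [-1.3784 -0.4054]
A−BK = [0.7568 0.3108; -5.7568 -2.3108]
AᵀP(A−BK) = [4.1014 1.5372; 1.5372 0.5845]
P' = Q + AᵀP(A−BK) = [4.3514 1.5372; 1.5372 4.5845]
tr(P') = 8.9358


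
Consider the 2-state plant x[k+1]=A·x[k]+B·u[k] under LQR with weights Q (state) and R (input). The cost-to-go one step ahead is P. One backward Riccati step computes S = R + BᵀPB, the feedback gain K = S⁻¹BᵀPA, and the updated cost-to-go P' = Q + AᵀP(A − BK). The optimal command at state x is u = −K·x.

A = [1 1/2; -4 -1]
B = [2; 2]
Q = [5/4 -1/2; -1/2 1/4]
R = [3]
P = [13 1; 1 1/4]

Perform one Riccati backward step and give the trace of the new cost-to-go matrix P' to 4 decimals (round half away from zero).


BᵀP = [28.0000 2.5000]
S = R + BᵀPB = [3] + [61.0000] = [64.0000]
BᵀPA = [18.0000 11.5000]
K = S⁻¹·BᵀPA = [0.2813 0.1797]
A−BK = [0.4375 0.1406; -4.5625 -1.3594]
AᵀP(A−BK) = [3.9375 1.2656; 1.2656 0.4336]
P' = Q + AᵀP(A−BK) = [5.1875 0.7656; 0.7656 0.6836]
tr(P') = 5.8711

5.8711


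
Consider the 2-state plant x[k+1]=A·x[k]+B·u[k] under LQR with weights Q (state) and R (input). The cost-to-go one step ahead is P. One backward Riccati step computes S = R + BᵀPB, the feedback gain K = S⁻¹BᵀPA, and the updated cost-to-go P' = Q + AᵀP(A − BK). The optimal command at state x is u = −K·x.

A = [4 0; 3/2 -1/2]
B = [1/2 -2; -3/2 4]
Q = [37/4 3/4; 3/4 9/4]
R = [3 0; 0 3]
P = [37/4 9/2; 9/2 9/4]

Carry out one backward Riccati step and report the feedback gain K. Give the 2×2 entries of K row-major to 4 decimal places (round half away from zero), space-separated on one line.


-2.8571 0.1558 -0.6786 0.0097

BᵀP = [-2.1250 -1.1250; -0.5000 0.0000]
S = R + BᵀPB = [3 0; 0 3] + [0.6250 -0.2500; -0.2500 1.0000] = [3.6250 -0.2500; -0.2500 4.0000]
BᵀPA = [-10.1875 0.5625; -2.0000 0.0000]
K = S⁻¹·BᵀPA = [-2.8571 0.1558; -0.6786 0.0097]
A−BK = [4.0714 -0.0584; -0.0714 -0.3052]
AᵀP(A−BK) = [176.5982 -9.0804; -9.0804 0.4748]
P' = Q + AᵀP(A−BK) = [185.8482 -8.3304; -8.3304 2.7248]
tr(P') = 188.5731


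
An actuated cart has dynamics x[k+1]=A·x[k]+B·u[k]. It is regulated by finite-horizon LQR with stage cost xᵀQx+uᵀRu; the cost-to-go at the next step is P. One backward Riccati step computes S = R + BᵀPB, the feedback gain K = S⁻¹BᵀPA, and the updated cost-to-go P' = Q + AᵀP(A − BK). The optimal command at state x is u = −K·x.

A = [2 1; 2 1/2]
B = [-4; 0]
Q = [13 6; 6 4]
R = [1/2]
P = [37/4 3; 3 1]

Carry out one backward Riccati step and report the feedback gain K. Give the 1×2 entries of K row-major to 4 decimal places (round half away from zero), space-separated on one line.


-0.6599 -0.2896

BᵀP = [-37.0000 -12.0000]
S = R + BᵀPB = [1/2] + [148.0000] = [148.5000]
BᵀPA = [-98.0000 -43.0000]
K = S⁻¹·BᵀPA = [-0.6599 -0.2896]
A−BK = [-0.6397 -0.1582; 2.0000 0.5000]
AᵀP(A−BK) = [0.3266 0.1229; 0.1229 0.0488]
P' = Q + AᵀP(A−BK) = [13.3266 6.1229; 6.1229 4.0488]
tr(P') = 17.3754


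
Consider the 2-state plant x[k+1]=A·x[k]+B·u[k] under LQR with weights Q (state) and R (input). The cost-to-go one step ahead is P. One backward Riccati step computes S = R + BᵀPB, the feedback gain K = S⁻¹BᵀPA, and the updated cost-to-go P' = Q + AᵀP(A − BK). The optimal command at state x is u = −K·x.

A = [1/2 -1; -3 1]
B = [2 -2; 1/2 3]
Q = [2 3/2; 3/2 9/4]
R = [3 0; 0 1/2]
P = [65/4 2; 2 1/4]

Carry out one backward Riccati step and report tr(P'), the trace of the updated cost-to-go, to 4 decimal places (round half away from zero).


BᵀP = [33.5000 4.1250; -26.5000 -3.2500]
S = R + BᵀPB = [3 0; 0 1/2] + [69.0625 -54.6250; -54.6250 43.2500] = [72.0625 -54.6250; -54.6250 43.7500]
BᵀPA = [4.3750 -29.3750; -3.5000 23.2500]
K = S⁻¹·BᵀPA = [0.0013 -0.0896; -0.0784 0.4196]
A−BK = [0.3406 0.0183; -2.7655 -0.2140]
AᵀP(A−BK) = [0.0325 -0.0146; -0.0146 0.1133]
P' = Q + AᵀP(A−BK) = [2.0325 1.4854; 1.4854 2.3633]
tr(P') = 4.3958

4.3958


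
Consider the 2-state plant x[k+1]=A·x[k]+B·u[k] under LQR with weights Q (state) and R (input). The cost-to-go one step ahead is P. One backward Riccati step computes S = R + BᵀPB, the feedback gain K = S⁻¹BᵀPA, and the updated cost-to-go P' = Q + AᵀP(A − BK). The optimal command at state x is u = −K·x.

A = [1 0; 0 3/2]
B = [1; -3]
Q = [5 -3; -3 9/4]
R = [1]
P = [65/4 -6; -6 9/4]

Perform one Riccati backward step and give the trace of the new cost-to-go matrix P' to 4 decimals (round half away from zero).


7.6261

BᵀP = [34.2500 -12.7500]
S = R + BᵀPB = [1] + [72.5000] = [73.5000]
BᵀPA = [34.2500 -19.1250]
K = S⁻¹·BᵀPA = [0.4660 -0.2602]
A−BK = [0.5340 0.2602; 1.3980 0.7194]
AᵀP(A−BK) = [0.2900 -0.0880; -0.0880 0.0861]
P' = Q + AᵀP(A−BK) = [5.2900 -3.0880; -3.0880 2.3361]
tr(P') = 7.6261


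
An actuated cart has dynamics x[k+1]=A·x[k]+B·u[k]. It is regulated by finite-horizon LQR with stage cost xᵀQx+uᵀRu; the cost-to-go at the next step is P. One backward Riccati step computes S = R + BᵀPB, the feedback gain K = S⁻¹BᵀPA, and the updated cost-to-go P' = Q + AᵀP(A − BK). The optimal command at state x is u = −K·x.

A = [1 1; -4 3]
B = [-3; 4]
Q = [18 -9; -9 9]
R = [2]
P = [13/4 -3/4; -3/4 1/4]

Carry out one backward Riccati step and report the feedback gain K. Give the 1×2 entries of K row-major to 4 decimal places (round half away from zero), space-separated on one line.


-0.4836 -0.0563

BᵀP = [-12.7500 3.2500]
S = R + BᵀPB = [2] + [51.2500] = [53.2500]
BᵀPA = [-25.7500 -3.0000]
K = S⁻¹·BᵀPA = [-0.4836 -0.0563]
A−BK = [-0.4507 0.8310; -2.0657 3.2254]
AᵀP(A−BK) = [0.7981 -0.4507; -0.4507 0.8310]
P' = Q + AᵀP(A−BK) = [18.7981 -9.4507; -9.4507 9.8310]
tr(P') = 28.6291


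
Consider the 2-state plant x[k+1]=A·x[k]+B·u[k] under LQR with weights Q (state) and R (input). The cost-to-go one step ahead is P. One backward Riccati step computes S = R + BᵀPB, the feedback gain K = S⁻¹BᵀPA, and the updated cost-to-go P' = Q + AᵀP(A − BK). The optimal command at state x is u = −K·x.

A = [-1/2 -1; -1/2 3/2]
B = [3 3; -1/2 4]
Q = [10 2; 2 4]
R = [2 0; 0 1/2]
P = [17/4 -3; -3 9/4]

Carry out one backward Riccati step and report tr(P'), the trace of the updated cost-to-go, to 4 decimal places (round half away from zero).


BᵀP = [14.2500 -10.1250; 0.7500 0.0000]
S = R + BᵀPB = [2 0; 0 1/2] + [47.8125 2.2500; 2.2500 2.2500] = [49.8125 2.2500; 2.2500 2.7500]
BᵀPA = [-2.0625 -29.4375; -0.3750 -0.7500]
K = S⁻¹·BᵀPA = [-0.0366 -0.6009; -0.1064 0.2189]
A−BK = [-0.0709 0.1459; -0.0926 0.3241]
AᵀP(A−BK) = [0.0096 0.0303; 0.0303 0.7891]
P' = Q + AᵀP(A−BK) = [10.0096 2.0303; 2.0303 4.7891]
tr(P') = 14.7987

14.7987


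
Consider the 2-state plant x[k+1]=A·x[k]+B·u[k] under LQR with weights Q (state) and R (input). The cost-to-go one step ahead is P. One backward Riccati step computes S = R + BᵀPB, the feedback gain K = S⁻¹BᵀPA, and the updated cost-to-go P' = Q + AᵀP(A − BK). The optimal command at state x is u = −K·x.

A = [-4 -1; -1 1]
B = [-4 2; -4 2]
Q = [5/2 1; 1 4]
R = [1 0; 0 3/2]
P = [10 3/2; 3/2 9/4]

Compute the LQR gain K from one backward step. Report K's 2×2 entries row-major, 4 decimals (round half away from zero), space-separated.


0.6966 0.1085 -0.2322 -0.0362

BᵀP = [-46.0000 -15.0000; 23.0000 7.5000]
S = R + BᵀPB = [1 0; 0 3/2] + [244.0000 -122.0000; -122.0000 61.0000] = [245.0000 -122.0000; -122.0000 62.5000]
BᵀPA = [199.0000 31.0000; -99.5000 -15.5000]
K = S⁻¹·BᵀPA = [0.6966 0.1085; -0.2322 -0.0362]
A−BK = [-0.7491 -0.4936; 2.2509 1.5064]
AᵀP(A−BK) = [12.5190 8.0557; 8.0557 5.3253]
P' = Q + AᵀP(A−BK) = [15.0190 9.0557; 9.0557 9.3253]
tr(P') = 24.3442


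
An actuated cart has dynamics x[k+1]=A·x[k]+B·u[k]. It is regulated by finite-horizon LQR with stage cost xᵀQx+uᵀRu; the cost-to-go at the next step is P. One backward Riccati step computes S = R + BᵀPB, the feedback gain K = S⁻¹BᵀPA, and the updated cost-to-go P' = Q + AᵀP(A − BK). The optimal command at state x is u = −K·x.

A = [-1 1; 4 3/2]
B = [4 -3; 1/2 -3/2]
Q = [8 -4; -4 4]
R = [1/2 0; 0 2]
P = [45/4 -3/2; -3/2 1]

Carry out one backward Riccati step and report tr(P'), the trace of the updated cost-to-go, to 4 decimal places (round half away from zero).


BᵀP = [44.2500 -5.5000; -31.5000 3.0000]
S = R + BᵀPB = [1/2 0; 0 2] + [174.2500 -124.5000; -124.5000 90.0000] = [174.7500 -124.5000; -124.5000 92.0000]
BᵀPA = [-66.2500 36.0000; 43.5000 -27.0000]
K = S⁻¹·BᵀPA = [-1.1777 -0.0858; -1.1209 -0.4096]
A−BK = [0.3481 0.1144; 2.9075 0.9285]
AᵀP(A−BK) = [9.9868 3.1326; 3.1326 1.0299]
P' = Q + AᵀP(A−BK) = [17.9868 -0.8674; -0.8674 5.0299]
tr(P') = 23.0167

23.0167


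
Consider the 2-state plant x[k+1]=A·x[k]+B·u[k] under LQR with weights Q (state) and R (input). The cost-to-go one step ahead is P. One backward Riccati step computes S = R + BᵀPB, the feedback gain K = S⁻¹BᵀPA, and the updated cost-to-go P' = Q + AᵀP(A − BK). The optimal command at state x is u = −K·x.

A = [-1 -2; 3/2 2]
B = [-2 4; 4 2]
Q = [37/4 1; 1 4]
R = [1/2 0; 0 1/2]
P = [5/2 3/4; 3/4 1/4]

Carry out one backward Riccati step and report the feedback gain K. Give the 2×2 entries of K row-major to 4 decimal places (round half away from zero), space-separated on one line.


BᵀP = [-2.0000 -0.5000; 11.5000 3.5000]
S = R + BᵀPB = [1/2 0; 0 1/2] + [2.0000 -9.0000; -9.0000 53.0000] = [2.5000 -9.0000; -9.0000 53.5000]
BᵀPA = [1.2500 3.0000; -6.2500 -16.0000]
K = S⁻¹·BᵀPA = [0.2014 0.3128; -0.0829 -0.2464]
A−BK = [-0.2654 -0.3886; 0.8602 1.2417]
AᵀP(A−BK) = [0.0424 0.0687; 0.0687 0.1185]
P' = Q + AᵀP(A−BK) = [9.2924 1.0687; 1.0687 4.1185]
tr(P') = 13.4108

0.2014 0.3128 -0.0829 -0.2464


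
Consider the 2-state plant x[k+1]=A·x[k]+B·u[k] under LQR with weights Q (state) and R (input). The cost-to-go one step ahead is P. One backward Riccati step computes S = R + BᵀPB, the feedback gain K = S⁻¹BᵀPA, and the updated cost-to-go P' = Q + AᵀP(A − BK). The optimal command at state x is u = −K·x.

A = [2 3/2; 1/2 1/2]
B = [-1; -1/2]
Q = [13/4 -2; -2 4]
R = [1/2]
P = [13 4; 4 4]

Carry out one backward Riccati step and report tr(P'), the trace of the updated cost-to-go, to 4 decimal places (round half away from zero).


BᵀP = [-15.0000 -6.0000]
S = R + BᵀPB = [1/2] + [18.0000] = [18.5000]
BᵀPA = [-33.0000 -25.5000]
K = S⁻¹·BᵀPA = [-1.7838 -1.3784]
A−BK = [0.2162 0.1216; -0.3919 -0.1892]
AᵀP(A−BK) = [2.1351 1.5135; 1.5135 1.1014]
P' = Q + AᵀP(A−BK) = [5.3851 -0.4865; -0.4865 5.1014]
tr(P') = 10.4865

10.4865


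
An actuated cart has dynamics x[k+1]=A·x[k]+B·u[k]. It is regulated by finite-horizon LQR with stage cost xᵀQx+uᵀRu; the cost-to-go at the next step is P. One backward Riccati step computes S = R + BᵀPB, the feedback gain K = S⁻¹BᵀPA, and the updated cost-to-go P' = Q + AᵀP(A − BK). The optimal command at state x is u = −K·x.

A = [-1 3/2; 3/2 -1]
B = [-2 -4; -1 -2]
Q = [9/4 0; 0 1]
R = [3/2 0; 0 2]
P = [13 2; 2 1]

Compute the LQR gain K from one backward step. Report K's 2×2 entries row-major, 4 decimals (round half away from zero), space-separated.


BᵀP = [-28.0000 -5.0000; -56.0000 -10.0000]
S = R + BᵀPB = [3/2 0; 0 2] + [61.0000 122.0000; 122.0000 244.0000] = [62.5000 122.0000; 122.0000 246.0000]
BᵀPA = [20.5000 -37.0000; 41.0000 -74.0000]
K = S⁻¹·BᵀPA = [0.0835 -0.1507; 0.1253 -0.2261]
A−BK = [-0.3320 0.2943; 1.8340 -1.6029]
AᵀP(A−BK) = [2.4027 -2.1415; -2.1415 1.9445]
P' = Q + AᵀP(A−BK) = [4.6527 -2.1415; -2.1415 2.9445]
tr(P') = 7.5973

0.0835 -0.1507 0.1253 -0.2261


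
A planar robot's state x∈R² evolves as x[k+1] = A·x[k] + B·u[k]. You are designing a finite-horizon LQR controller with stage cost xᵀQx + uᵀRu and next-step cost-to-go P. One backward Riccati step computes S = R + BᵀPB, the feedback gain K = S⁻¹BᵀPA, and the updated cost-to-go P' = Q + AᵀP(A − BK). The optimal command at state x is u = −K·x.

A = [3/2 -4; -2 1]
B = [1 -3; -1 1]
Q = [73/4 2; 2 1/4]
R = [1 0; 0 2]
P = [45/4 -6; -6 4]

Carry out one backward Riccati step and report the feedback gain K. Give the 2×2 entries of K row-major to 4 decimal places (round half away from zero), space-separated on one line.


BᵀP = [17.2500 -10.0000; -39.7500 22.0000]
S = R + BᵀPB = [1 0; 0 2] + [27.2500 -61.7500; -61.7500 141.2500] = [28.2500 -61.7500; -61.7500 143.2500]
BᵀPA = [45.8750 -79.0000; -103.6250 181.0000]
K = S⁻¹·BᵀPA = [0.7390 -0.5989; -0.4048 1.0053]
A−BK = [-0.4535 -0.3850; -0.8561 -0.6043]
AᵀP(A−BK) = [1.4604 -0.8449; -0.8449 2.7166]
P' = Q + AᵀP(A−BK) = [19.7104 1.1551; 1.1551 2.9666]
tr(P') = 22.6770

0.7390 -0.5989 -0.4048 1.0053


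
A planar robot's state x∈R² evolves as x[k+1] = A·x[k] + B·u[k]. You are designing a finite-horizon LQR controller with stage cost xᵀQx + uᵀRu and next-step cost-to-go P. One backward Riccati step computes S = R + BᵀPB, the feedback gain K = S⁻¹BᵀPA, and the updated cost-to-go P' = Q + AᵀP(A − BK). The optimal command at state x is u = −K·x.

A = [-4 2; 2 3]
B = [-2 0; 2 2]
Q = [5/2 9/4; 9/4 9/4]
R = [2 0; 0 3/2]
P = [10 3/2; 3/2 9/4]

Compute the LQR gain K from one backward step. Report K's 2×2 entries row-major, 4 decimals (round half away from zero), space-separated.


BᵀP = [-17.0000 1.5000; 3.0000 4.5000]
S = R + BᵀPB = [2 0; 0 3/2] + [37.0000 3.0000; 3.0000 9.0000] = [39.0000 3.0000; 3.0000 10.5000]
BᵀPA = [71.0000 -29.5000; -3.0000 19.5000]
K = S⁻¹·BᵀPA = [1.8839 -0.9195; -0.8240 2.1199]
A−BK = [-0.2322 0.1610; -0.1199 0.5993]
AᵀP(A−BK) = [8.7715 -6.8577; -6.8577 9.7884]
P' = Q + AᵀP(A−BK) = [11.2715 -4.6077; -4.6077 12.0384]
tr(P') = 23.3099

1.8839 -0.9195 -0.8240 2.1199


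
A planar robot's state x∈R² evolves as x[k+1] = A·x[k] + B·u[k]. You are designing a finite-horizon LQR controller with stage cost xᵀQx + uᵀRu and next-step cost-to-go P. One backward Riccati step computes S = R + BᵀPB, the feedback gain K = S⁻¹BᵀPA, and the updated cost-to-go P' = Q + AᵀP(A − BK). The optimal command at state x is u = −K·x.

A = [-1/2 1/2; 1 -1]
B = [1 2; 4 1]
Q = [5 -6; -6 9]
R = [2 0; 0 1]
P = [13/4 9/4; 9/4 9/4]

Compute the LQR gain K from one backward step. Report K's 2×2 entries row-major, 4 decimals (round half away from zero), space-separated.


0.2041 -0.2041 -0.1950 0.1950

BᵀP = [12.2500 11.2500; 8.7500 6.7500]
S = R + BᵀPB = [2 0; 0 1] + [57.2500 35.7500; 35.7500 24.2500] = [59.2500 35.7500; 35.7500 25.2500]
BᵀPA = [5.1250 -5.1250; 2.3750 -2.3750]
K = S⁻¹·BᵀPA = [0.2041 -0.2041; -0.1950 0.1950]
A−BK = [-0.3142 0.3142; 0.3784 -0.3784]
AᵀP(A−BK) = [0.2294 -0.2294; -0.2294 0.2294]
P' = Q + AᵀP(A−BK) = [5.2294 -6.2294; -6.2294 9.2294]
tr(P') = 14.4587


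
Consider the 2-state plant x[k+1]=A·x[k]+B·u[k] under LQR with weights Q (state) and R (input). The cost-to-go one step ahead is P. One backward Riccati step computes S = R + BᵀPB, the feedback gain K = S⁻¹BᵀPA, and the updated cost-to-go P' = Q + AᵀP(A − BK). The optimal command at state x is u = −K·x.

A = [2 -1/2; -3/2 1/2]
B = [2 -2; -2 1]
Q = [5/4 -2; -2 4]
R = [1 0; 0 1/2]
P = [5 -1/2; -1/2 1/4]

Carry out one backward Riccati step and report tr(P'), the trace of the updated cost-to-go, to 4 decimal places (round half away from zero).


BᵀP = [11.0000 -1.5000; -10.5000 1.2500]
S = R + BᵀPB = [1 0; 0 1/2] + [25.0000 -23.5000; -23.5000 22.2500] = [26.0000 -23.5000; -23.5000 22.7500]
BᵀPA = [24.2500 -6.2500; -22.8750 5.8750]
K = S⁻¹·BᵀPA = [0.3599 -0.1051; -0.6338 0.1497]
A−BK = [0.0127 0.0096; -0.1465 0.1401]
AᵀP(A−BK) = [0.3384 -0.0900; -0.0900 0.0263]
P' = Q + AᵀP(A−BK) = [1.5884 -2.0900; -2.0900 4.0263]
tr(P') = 5.6146

5.6146
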